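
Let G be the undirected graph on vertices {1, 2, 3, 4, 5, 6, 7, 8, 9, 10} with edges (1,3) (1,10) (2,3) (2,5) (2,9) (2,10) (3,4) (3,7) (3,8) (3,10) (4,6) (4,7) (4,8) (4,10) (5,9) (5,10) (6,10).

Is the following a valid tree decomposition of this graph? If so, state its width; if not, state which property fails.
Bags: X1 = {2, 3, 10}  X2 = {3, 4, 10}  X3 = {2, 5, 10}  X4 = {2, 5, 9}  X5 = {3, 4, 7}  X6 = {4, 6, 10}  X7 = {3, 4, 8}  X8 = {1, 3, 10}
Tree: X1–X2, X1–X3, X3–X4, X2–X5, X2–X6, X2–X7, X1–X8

Yes; width 2.

Checking the three conditions: (i) the bags cover all of {1, 2, 3, 4, 5, 6, 7, 8, 9, 10}; (ii) for each edge, some bag contains both endpoints; (iii) the bags containing any fixed vertex form a subtree. All hold, so the decomposition is valid with width 3 − 1 = 2.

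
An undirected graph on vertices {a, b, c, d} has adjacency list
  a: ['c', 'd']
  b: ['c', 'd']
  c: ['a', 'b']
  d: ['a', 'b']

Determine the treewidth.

2

A width-2 tree decomposition is:
Bags: B1 = {a, b, c}  B2 = {a, b, d}
Tree: B1–B2
Every bag has size at most 3, so the width is 3 − 1 = 2 and tw(G) ≤ 2. Since a–c–b–d–a is a cycle in G, G is not acyclic. Forests are exactly the graphs of treewidth ≤ 1, so tw(G) ≥ 2. Hence tw(G) = 2 exactly.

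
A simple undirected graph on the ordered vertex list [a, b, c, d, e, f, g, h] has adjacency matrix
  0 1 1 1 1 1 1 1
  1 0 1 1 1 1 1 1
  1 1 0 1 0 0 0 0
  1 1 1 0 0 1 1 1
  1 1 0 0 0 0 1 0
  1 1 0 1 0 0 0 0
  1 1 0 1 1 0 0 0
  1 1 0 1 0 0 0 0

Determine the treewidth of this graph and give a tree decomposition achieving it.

Each bag holds 4 vertices, so the decomposition has width 3, which upper-bounds the treewidth. Conversely, {a, b, d, g} is a clique of size 4, and the vertices of any clique must share a bag in every tree decomposition; so some bag has ≥ 4 vertices and tw(G) ≥ 3. The upper and lower bounds meet at 3, so that is the treewidth.

Treewidth 3.
Bags: B1 = {a, b, d, f}  B2 = {a, b, d, h}  B3 = {a, b, d, g}  B4 = {a, b, e, g}  B5 = {a, b, c, d}
Tree: B1–B2, B2–B3, B3–B4, B2–B5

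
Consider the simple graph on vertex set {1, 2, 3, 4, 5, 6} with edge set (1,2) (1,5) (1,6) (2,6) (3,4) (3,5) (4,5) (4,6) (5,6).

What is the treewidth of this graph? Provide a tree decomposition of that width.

Every bag has size at most 3, so the width is 3 − 1 = 2 and tw(G) ≤ 2. Conversely, {1, 2, 6} is a clique of size 3, and the vertices of any clique must share a bag in every tree decomposition; so some bag has ≥ 3 vertices and tw(G) ≥ 2. Hence tw(G) = 2 exactly.

Treewidth 2.
One such decomposition:
Bags: B1 = {3, 4, 5}  B2 = {4, 5, 6}  B3 = {1, 5, 6}  B4 = {1, 2, 6}
Tree: B1–B2, B2–B3, B3–B4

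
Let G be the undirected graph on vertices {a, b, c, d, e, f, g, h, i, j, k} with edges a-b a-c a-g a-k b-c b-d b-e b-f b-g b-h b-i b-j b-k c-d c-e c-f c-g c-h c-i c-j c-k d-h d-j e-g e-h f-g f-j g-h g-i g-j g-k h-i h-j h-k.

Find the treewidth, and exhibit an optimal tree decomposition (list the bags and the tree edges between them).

Treewidth 4.
Bags: B1 = {b, c, g, h, j}  B2 = {b, c, e, g, h}  B3 = {b, c, d, h, j}  B4 = {b, c, g, h, k}  B5 = {a, b, c, g, k}  B6 = {b, c, g, h, i}  B7 = {b, c, f, g, j}
Tree: B1–B2, B1–B3, B2–B4, B4–B5, B1–B6, B1–B7

The largest bag has 5 vertices, giving width 4; this decomposition certifies tw(G) ≤ 4. For the lower bound, the 5 vertices {b, c, d, h, j} are pairwise adjacent, and any tree decomposition puts a clique entirely inside one bag — forcing width ≥ 4. Hence tw(G) = 4 exactly.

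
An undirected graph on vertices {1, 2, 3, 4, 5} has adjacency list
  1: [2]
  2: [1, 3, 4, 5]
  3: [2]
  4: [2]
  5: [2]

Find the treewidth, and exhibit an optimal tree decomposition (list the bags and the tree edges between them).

The largest bag has 2 vertices, giving width 1; this decomposition certifies tw(G) ≤ 1. G has an edge, so its treewidth is at least 1. The upper and lower bounds meet at 1, so that is the treewidth.

Treewidth 1.
One such decomposition:
Bags: B1 = {1, 2}  B2 = {2, 5}  B3 = {2, 3}  B4 = {2, 4}
Tree: B1–B2, B1–B3, B2–B4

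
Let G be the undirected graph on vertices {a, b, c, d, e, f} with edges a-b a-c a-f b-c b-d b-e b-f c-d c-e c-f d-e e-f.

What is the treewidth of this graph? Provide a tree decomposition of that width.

Treewidth 3.
Bags: B1 = {b, c, d, e}  B2 = {b, c, e, f}  B3 = {a, b, c, f}
Tree: B1–B2, B2–B3

Every bag has size at most 4, so the width is 4 − 1 = 3 and tw(G) ≤ 3. On the other hand G contains the 4-clique {b, c, d, e}. A clique must lie in a single bag of any decomposition, so no decomposition can have width below 3. Therefore the treewidth is 3.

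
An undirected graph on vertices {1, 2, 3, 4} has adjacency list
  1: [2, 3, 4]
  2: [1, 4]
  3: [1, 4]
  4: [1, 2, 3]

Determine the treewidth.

A width-2 tree decomposition is:
Bags: B1 = {1, 2, 4}  B2 = {1, 3, 4}
Tree: B1–B2
Each bag holds 3 vertices, so the decomposition has width 2, which upper-bounds the treewidth. For the lower bound, the 3 vertices {1, 2, 4} are pairwise adjacent, and any tree decomposition puts a clique entirely inside one bag — forcing width ≥ 2. Therefore the treewidth is 2.

2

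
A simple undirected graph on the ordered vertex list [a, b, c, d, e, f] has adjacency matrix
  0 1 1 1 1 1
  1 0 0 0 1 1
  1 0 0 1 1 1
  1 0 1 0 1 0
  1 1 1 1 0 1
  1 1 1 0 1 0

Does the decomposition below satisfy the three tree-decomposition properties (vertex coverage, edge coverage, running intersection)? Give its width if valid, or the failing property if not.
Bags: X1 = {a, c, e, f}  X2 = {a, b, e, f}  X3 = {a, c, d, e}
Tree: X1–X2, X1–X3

Every vertex of G appears in some bag (union = {a, b, c, d, e, f}); every edge is covered by a bag; and for each vertex v the set of bags containing v is connected in the bag tree. The decomposition is therefore valid. The largest bag has 4 vertices, so the width is 3.

Yes; width 3.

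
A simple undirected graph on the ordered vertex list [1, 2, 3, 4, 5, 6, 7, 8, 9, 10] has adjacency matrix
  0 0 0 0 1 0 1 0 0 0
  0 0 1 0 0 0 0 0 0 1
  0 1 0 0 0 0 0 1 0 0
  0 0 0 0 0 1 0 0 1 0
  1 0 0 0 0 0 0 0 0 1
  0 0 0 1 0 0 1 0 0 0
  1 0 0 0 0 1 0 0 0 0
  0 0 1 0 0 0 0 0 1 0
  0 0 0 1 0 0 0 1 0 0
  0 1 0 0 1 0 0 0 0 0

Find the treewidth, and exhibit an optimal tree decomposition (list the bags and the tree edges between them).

Treewidth 2.
One optimal decomposition is:
Bags: B1 = {2, 5, 10}  B2 = {2, 3, 5}  B3 = {3, 5, 8}  B4 = {5, 8, 9}  B5 = {4, 5, 9}  B6 = {4, 5, 6}  B7 = {5, 6, 7}  B8 = {1, 5, 7}
Tree: B1–B2, B2–B3, B3–B4, B4–B5, B5–B6, B6–B7, B7–B8

Each bag holds 3 vertices, so the decomposition has width 2, which upper-bounds the treewidth. The edges 5–10–2–3–8–9–4–6–7–1–5 form a cycle, so G is not a tree and its treewidth is at least 2. The upper and lower bounds meet at 2, so that is the treewidth.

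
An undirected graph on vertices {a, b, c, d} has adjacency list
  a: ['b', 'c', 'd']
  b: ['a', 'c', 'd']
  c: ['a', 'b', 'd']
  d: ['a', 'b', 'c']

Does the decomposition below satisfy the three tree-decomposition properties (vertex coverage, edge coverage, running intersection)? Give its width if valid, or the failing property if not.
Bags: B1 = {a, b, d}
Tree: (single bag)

A tree decomposition must satisfy three properties: every vertex lies in some bag; for every edge, both endpoints lie together in some bag; and for every vertex, the bags containing it form a connected subtree. Here vertex c appears in no bag, so the decomposition is invalid.

No — vertex c appears in no bag.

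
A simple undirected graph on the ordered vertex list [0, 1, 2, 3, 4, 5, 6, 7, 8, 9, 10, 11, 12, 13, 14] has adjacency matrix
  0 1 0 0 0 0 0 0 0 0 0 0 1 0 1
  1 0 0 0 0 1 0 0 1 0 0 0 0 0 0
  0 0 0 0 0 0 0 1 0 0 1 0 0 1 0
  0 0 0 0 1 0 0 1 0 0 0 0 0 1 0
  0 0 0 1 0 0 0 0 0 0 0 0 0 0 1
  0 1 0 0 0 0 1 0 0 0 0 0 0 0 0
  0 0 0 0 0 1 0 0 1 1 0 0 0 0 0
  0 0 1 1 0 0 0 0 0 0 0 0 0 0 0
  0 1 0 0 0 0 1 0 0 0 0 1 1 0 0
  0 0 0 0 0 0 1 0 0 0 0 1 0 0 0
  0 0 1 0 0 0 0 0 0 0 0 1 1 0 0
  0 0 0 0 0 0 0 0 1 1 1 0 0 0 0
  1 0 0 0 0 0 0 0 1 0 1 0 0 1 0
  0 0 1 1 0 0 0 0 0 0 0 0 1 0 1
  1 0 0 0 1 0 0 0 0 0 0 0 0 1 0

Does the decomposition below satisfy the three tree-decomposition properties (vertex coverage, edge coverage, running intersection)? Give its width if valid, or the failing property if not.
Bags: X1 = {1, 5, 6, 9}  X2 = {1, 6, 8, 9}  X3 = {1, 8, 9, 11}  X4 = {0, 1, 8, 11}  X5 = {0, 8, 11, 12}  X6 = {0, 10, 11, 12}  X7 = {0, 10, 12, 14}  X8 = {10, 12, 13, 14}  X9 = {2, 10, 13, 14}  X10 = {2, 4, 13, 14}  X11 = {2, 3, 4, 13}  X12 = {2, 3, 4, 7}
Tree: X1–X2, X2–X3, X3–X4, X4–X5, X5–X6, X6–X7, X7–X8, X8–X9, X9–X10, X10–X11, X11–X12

Every vertex of G appears in some bag (union = {0, 1, 2, 3, 4, 5, 6, 7, 8, 9, 10, 11, 12, 13, 14}); every edge is covered by a bag; and for each vertex v the set of bags containing v is connected in the bag tree. The decomposition is therefore valid. The largest bag has 4 vertices, so the width is 3.

Yes; width 3.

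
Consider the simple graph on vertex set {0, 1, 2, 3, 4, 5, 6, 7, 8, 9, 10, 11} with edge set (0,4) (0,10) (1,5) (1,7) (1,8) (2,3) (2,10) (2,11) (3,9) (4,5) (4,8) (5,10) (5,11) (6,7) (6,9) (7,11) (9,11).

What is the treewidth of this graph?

A width-3 tree decomposition is:
Bags: B1 = {0, 4, 8, 10}  B2 = {4, 5, 8, 10}  B3 = {1, 5, 8, 10}  B4 = {1, 2, 5, 10}  B5 = {1, 2, 5, 11}  B6 = {1, 2, 7, 11}  B7 = {2, 3, 7, 11}  B8 = {3, 7, 9, 11}  B9 = {3, 6, 7, 9}
Tree: B1–B2, B2–B3, B3–B4, B4–B5, B5–B6, B6–B7, B7–B8, B8–B9
Each bag holds 4 vertices, so the decomposition has width 3, which upper-bounds the treewidth. For the lower bound: the 4 vertex sets {0,4,8}, {10}, {5}, {1,2,7,11} are disjoint, each induces a connected subgraph, and every pair is joined by at least one edge of G. Contracting each set to a single vertex therefore yields K_{4} as a minor, and since treewidth is minor-monotone, tw(G) ≥ tw(K_{4}) = 3. Therefore the treewidth is 3.

3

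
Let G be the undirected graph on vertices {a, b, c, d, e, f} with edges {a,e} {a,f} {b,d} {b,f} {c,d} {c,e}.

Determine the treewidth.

2

A width-2 tree decomposition is:
Bags: B1 = {b, d, f}  B2 = {a, d, f}  B3 = {a, d, e}  B4 = {c, d, e}
Tree: B1–B2, B2–B3, B3–B4
Each bag holds 3 vertices, so the decomposition has width 2, which upper-bounds the treewidth. Since d–b–f–a–e–c–d is a cycle in G, G is not acyclic. Forests are exactly the graphs of treewidth ≤ 1, so tw(G) ≥ 2. Combining the bounds, tw(G) = 2.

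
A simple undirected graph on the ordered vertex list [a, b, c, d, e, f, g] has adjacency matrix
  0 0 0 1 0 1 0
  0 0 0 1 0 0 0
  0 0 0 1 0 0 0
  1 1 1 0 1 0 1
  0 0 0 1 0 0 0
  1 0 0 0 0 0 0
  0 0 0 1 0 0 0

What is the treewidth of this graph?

1

A width-1 tree decomposition is:
Bags: B1 = {c, d}  B2 = {a, d}  B3 = {d, g}  B4 = {d, e}  B5 = {b, d}  B6 = {a, f}
Tree: B1–B2, B2–B3, B2–B4, B2–B5, B2–B6
The largest bag has 2 vertices, giving width 1; this decomposition certifies tw(G) ≤ 1. Since G has at least one edge (e.g. c–d), it is not an edgeless graph, so tw(G) ≥ 1. The upper and lower bounds meet at 1, so that is the treewidth.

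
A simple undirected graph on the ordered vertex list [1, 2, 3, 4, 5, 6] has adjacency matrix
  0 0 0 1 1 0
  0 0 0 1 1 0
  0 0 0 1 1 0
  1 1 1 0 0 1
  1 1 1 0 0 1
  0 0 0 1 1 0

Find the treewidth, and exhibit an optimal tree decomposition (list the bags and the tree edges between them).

Treewidth 2.
Bags: B1 = {3, 4, 5}  B2 = {1, 4, 5}  B3 = {2, 4, 5}  B4 = {4, 5, 6}
Tree: B1–B2, B2–B3, B3–B4

Each bag holds 3 vertices, so the decomposition has width 2, which upper-bounds the treewidth. The edges 5–3–4–1–5 form a cycle, so G is not a tree and its treewidth is at least 2. Hence tw(G) = 2 exactly.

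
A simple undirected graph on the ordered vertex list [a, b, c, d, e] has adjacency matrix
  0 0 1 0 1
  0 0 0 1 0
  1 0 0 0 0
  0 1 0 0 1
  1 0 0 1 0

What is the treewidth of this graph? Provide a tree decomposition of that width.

Treewidth 1.
One optimal decomposition is:
Bags: B1 = {a, c}  B2 = {a, e}  B3 = {d, e}  B4 = {b, d}
Tree: B1–B2, B2–B3, B3–B4

The largest bag has 2 vertices, giving width 1; this decomposition certifies tw(G) ≤ 1. Since G has at least one edge (e.g. c–a), it is not an edgeless graph, so tw(G) ≥ 1. The upper and lower bounds meet at 1, so that is the treewidth.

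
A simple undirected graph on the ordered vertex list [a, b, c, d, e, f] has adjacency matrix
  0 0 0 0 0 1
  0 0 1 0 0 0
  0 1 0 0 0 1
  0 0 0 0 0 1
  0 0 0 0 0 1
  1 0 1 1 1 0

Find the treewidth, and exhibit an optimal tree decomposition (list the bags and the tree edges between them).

Every bag has size at most 2, so the width is 2 − 1 = 1 and tw(G) ≤ 1. G has an edge, so its treewidth is at least 1. Hence tw(G) = 1 exactly.

Treewidth 1.
Bags: B1 = {e, f}  B2 = {c, f}  B3 = {b, c}  B4 = {d, f}  B5 = {a, f}
Tree: B1–B2, B2–B3, B2–B4, B4–B5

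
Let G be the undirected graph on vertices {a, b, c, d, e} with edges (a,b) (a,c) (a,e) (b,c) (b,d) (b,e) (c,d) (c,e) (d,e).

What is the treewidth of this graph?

A width-3 tree decomposition is:
Bags: B1 = {b, c, d, e}  B2 = {a, b, c, e}
Tree: B1–B2
Every bag has size at most 4, so the width is 4 − 1 = 3 and tw(G) ≤ 3. On the other hand G contains the 4-clique {b, c, d, e}. A clique must lie in a single bag of any decomposition, so no decomposition can have width below 3. Hence tw(G) = 3 exactly.

3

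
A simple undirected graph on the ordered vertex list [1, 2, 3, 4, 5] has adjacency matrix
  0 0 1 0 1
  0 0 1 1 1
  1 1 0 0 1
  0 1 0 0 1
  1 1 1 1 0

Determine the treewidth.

2

A width-2 tree decomposition is:
Bags: B1 = {1, 3, 5}  B2 = {2, 3, 5}  B3 = {2, 4, 5}
Tree: B1–B2, B2–B3
Each bag holds 3 vertices, so the decomposition has width 2, which upper-bounds the treewidth. On the other hand G contains the 3-clique {1, 3, 5}. A clique must lie in a single bag of any decomposition, so no decomposition can have width below 2. Combining the bounds, tw(G) = 2.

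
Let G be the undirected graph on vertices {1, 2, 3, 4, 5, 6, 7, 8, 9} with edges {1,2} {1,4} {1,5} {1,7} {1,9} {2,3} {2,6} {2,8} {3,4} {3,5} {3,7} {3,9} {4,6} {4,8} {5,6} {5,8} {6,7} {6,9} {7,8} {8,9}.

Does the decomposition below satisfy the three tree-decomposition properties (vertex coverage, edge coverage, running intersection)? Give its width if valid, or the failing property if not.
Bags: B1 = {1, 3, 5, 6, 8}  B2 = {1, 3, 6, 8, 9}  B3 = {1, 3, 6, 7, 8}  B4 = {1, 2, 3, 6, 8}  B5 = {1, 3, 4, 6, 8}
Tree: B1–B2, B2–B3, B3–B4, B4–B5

Yes; width 4.

Checking the three conditions: (i) the bags cover all of {1, 2, 3, 4, 5, 6, 7, 8, 9}; (ii) for each edge, some bag contains both endpoints; (iii) the bags containing any fixed vertex form a subtree. All hold, so the decomposition is valid with width 5 − 1 = 4.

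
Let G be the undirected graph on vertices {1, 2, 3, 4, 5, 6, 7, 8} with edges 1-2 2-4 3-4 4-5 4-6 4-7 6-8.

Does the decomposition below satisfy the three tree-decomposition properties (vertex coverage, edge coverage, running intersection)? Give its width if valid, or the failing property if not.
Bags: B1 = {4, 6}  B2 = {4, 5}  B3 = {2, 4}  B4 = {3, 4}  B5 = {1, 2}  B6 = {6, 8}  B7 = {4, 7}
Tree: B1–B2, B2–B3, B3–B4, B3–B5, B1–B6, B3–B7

Vertex coverage: the bags together contain {1, 2, 3, 4, 5, 6, 7, 8}, the full vertex set. Edge coverage: each edge of G has both endpoints in at least one bag. Running intersection: for every vertex, the bags containing it form a connected subtree. All three properties hold, so this is a valid tree decomposition of width max|bag| − 1 = 1, and hence tw(G) ≤ 1.

Yes; width 1.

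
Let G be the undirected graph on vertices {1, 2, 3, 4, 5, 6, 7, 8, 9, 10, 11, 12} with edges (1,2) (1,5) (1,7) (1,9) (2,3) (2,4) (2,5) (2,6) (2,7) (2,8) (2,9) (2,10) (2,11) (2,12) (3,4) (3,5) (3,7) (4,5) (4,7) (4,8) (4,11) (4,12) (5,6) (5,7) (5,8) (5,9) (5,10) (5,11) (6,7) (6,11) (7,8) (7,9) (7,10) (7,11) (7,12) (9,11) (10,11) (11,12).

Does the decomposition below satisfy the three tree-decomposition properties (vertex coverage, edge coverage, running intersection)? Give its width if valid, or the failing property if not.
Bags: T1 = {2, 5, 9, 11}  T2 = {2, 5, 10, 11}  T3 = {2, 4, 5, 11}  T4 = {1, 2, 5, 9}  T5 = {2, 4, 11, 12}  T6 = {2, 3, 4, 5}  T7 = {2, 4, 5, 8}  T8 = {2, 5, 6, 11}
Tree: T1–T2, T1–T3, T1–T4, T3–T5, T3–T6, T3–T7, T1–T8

No — vertex 7 appears in no bag.

A tree decomposition must satisfy three properties: every vertex lies in some bag; for every edge, both endpoints lie together in some bag; and for every vertex, the bags containing it form a connected subtree. Here vertex 7 appears in no bag, so the decomposition is invalid.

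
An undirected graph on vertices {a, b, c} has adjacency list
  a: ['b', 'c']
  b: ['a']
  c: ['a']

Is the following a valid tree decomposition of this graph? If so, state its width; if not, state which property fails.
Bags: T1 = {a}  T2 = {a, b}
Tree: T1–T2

No — vertex c appears in no bag.

A tree decomposition must satisfy three properties: every vertex lies in some bag; for every edge, both endpoints lie together in some bag; and for every vertex, the bags containing it form a connected subtree. Here vertex c appears in no bag, so the decomposition is invalid.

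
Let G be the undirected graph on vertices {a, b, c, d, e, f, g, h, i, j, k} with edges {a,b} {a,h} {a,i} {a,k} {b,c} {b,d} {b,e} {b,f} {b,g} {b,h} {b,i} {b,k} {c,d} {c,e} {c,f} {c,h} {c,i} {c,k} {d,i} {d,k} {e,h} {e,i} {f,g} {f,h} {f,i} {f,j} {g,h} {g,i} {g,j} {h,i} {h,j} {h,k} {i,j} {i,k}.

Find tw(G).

A width-4 tree decomposition is:
Bags: B1 = {b, c, f, h, i}  B2 = {b, f, g, h, i}  B3 = {b, c, e, h, i}  B4 = {f, g, h, i, j}  B5 = {b, c, h, i, k}  B6 = {a, b, h, i, k}  B7 = {b, c, d, i, k}
Tree: B1–B2, B1–B3, B2–B4, B1–B5, B5–B6, B5–B7
Every bag has size at most 5, so the width is 5 − 1 = 4 and tw(G) ≤ 4. On the other hand G contains the 5-clique {b, c, d, i, k}. A clique must lie in a single bag of any decomposition, so no decomposition can have width below 4. Therefore the treewidth is 4.

4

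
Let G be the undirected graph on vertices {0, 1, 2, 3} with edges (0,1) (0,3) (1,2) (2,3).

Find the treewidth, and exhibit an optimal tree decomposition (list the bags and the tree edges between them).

Each bag holds 3 vertices, so the decomposition has width 2, which upper-bounds the treewidth. The edges 3–0–1–2–3 form a cycle, so G is not a tree and its treewidth is at least 2. Combining the bounds, tw(G) = 2.

Treewidth 2.
One such decomposition:
Bags: B1 = {0, 1, 3}  B2 = {1, 2, 3}
Tree: B1–B2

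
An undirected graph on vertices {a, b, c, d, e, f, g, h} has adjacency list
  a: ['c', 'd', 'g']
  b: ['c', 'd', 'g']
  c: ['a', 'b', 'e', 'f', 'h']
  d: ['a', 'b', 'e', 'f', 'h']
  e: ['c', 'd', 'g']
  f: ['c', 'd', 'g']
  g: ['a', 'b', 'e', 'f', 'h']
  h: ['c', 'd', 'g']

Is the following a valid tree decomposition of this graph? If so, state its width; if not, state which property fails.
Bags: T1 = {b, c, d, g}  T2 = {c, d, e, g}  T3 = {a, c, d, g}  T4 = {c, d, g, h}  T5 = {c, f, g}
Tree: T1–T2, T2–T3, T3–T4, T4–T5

A tree decomposition must satisfy three properties: every vertex lies in some bag; for every edge, both endpoints lie together in some bag; and for every vertex, the bags containing it form a connected subtree. Here edge (d,f) lies in no bag, so the decomposition is invalid.

No — edge (d,f) lies in no bag.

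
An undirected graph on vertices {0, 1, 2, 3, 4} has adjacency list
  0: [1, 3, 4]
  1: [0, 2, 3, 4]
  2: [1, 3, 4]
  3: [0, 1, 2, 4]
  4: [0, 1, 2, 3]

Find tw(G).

3

A width-3 tree decomposition is:
Bags: B1 = {1, 2, 3, 4}  B2 = {0, 1, 3, 4}
Tree: B1–B2
Every bag has size at most 4, so the width is 4 − 1 = 3 and tw(G) ≤ 3. Conversely, {0, 1, 3, 4} is a clique of size 4, and the vertices of any clique must share a bag in every tree decomposition; so some bag has ≥ 4 vertices and tw(G) ≥ 3. The upper and lower bounds meet at 3, so that is the treewidth.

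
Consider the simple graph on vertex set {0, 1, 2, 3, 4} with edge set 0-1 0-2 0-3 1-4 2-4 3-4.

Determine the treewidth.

2

A width-2 tree decomposition is:
Bags: B1 = {0, 1, 4}  B2 = {0, 2, 4}  B3 = {0, 3, 4}
Tree: B1–B2, B2–B3
Every bag has size at most 3, so the width is 3 − 1 = 2 and tw(G) ≤ 2. For the lower bound, G contains the cycle 0–1–4–2–0, so G is not a forest; only forests have treewidth ≤ 1, hence tw(G) ≥ 2. Hence tw(G) = 2 exactly.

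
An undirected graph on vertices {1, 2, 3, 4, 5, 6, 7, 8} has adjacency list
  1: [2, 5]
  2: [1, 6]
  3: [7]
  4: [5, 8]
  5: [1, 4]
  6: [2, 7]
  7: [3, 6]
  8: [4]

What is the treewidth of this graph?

1

A width-1 tree decomposition is:
Bags: B1 = {4, 8}  B2 = {4, 5}  B3 = {1, 5}  B4 = {1, 2}  B5 = {2, 6}  B6 = {6, 7}  B7 = {3, 7}
Tree: B1–B2, B2–B3, B3–B4, B4–B5, B5–B6, B6–B7
The largest bag has 2 vertices, giving width 1; this decomposition certifies tw(G) ≤ 1. Since G has at least one edge (e.g. 8–4), it is not an edgeless graph, so tw(G) ≥ 1. The upper and lower bounds meet at 1, so that is the treewidth.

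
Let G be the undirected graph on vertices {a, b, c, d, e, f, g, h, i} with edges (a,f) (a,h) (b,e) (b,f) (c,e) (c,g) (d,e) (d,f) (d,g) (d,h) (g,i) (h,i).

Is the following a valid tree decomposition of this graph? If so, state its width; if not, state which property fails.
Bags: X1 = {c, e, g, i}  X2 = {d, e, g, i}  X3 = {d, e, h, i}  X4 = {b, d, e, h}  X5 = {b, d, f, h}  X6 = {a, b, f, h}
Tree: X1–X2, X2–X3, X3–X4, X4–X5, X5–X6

Yes; width 3.

Vertex coverage: the bags together contain {a, b, c, d, e, f, g, h, i}, the full vertex set. Edge coverage: each edge of G has both endpoints in at least one bag. Running intersection: for every vertex, the bags containing it form a connected subtree. All three properties hold, so this is a valid tree decomposition of width max|bag| − 1 = 3, and hence tw(G) ≤ 3.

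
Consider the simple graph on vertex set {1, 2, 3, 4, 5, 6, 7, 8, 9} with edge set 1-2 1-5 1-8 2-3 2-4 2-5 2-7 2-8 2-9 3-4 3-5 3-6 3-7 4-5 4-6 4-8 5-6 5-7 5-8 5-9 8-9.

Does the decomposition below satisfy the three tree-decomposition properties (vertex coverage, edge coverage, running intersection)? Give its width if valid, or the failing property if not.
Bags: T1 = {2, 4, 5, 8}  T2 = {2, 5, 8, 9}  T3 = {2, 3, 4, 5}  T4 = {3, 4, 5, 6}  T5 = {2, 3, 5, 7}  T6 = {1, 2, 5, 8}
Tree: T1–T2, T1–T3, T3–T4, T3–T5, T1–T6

Yes; width 3.

Vertex coverage: the bags together contain {1, 2, 3, 4, 5, 6, 7, 8, 9}, the full vertex set. Edge coverage: each edge of G has both endpoints in at least one bag. Running intersection: for every vertex, the bags containing it form a connected subtree. All three properties hold, so this is a valid tree decomposition of width max|bag| − 1 = 3, and hence tw(G) ≤ 3.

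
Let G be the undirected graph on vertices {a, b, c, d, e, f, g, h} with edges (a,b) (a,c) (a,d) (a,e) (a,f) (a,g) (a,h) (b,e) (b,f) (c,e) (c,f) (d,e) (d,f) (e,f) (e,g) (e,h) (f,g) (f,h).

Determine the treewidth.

3

A width-3 tree decomposition is:
Bags: B1 = {a, c, e, f}  B2 = {a, d, e, f}  B3 = {a, e, f, h}  B4 = {a, e, f, g}  B5 = {a, b, e, f}
Tree: B1–B2, B2–B3, B1–B4, B4–B5
The largest bag has 4 vertices, giving width 3; this decomposition certifies tw(G) ≤ 3. Conversely, {a, d, e, f} is a clique of size 4, and the vertices of any clique must share a bag in every tree decomposition; so some bag has ≥ 4 vertices and tw(G) ≥ 3. The upper and lower bounds meet at 3, so that is the treewidth.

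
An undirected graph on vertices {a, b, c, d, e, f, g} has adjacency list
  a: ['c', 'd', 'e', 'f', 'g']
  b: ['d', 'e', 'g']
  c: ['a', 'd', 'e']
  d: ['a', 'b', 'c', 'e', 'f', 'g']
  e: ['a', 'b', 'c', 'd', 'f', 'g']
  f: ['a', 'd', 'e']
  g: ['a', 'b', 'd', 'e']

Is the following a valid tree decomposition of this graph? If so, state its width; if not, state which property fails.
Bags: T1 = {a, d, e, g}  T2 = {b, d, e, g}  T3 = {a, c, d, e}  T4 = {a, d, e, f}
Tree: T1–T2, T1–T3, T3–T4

Every vertex of G appears in some bag (union = {a, b, c, d, e, f, g}); every edge is covered by a bag; and for each vertex v the set of bags containing v is connected in the bag tree. The decomposition is therefore valid. The largest bag has 4 vertices, so the width is 3.

Yes; width 3.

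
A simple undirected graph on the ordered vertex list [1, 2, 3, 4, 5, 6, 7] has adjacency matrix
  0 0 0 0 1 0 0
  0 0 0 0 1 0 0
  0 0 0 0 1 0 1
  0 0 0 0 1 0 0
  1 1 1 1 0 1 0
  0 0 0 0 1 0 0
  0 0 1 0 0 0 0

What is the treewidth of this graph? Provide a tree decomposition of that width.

Every bag has size at most 2, so the width is 2 − 1 = 1 and tw(G) ≤ 1. Since G has at least one edge (e.g. 5–3), it is not an edgeless graph, so tw(G) ≥ 1. The upper and lower bounds meet at 1, so that is the treewidth.

Treewidth 1.
One optimal decomposition is:
Bags: B1 = {3, 5}  B2 = {2, 5}  B3 = {4, 5}  B4 = {3, 7}  B5 = {1, 5}  B6 = {5, 6}
Tree: B1–B2, B2–B3, B1–B4, B3–B5, B5–B6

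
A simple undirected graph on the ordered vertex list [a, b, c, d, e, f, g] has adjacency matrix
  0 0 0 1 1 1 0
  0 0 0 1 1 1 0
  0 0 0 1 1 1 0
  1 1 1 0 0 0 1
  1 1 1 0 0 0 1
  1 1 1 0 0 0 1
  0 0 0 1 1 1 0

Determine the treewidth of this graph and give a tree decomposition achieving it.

Treewidth 3.
One optimal decomposition is:
Bags: B1 = {d, e, f, g}  B2 = {c, d, e, f}  B3 = {b, d, e, f}  B4 = {a, d, e, f}
Tree: B1–B2, B2–B3, B3–B4

The largest bag has 4 vertices, giving width 3; this decomposition certifies tw(G) ≤ 3. For the lower bound: the 4 vertex sets {e,g}, {c,d}, {f}, {b} are disjoint, each induces a connected subgraph, and every pair is joined by at least one edge of G. Contracting each set to a single vertex therefore yields K_{4} as a minor, and since treewidth is minor-monotone, tw(G) ≥ tw(K_{4}) = 3. Hence tw(G) = 3 exactly.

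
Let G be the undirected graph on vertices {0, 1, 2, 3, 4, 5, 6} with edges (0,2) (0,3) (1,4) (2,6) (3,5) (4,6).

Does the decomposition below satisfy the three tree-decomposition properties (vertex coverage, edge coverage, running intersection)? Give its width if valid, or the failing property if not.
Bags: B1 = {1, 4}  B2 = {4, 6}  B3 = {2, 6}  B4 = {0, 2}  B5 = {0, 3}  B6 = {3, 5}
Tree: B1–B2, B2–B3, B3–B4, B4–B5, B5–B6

Yes; width 1.

Checking the three conditions: (i) the bags cover all of {0, 1, 2, 3, 4, 5, 6}; (ii) for each edge, some bag contains both endpoints; (iii) the bags containing any fixed vertex form a subtree. All hold, so the decomposition is valid with width 2 − 1 = 1.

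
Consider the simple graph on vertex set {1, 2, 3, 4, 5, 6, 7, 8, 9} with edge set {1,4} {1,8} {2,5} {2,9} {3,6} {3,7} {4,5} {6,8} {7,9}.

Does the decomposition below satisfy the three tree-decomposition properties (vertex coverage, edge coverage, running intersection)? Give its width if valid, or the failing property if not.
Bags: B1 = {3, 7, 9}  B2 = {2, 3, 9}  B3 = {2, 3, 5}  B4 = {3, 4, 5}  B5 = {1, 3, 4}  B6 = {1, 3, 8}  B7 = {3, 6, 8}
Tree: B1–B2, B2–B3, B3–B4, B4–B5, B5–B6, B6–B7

Vertex coverage: the bags together contain {1, 2, 3, 4, 5, 6, 7, 8, 9}, the full vertex set. Edge coverage: each edge of G has both endpoints in at least one bag. Running intersection: for every vertex, the bags containing it form a connected subtree. All three properties hold, so this is a valid tree decomposition of width max|bag| − 1 = 2, and hence tw(G) ≤ 2.

Yes; width 2.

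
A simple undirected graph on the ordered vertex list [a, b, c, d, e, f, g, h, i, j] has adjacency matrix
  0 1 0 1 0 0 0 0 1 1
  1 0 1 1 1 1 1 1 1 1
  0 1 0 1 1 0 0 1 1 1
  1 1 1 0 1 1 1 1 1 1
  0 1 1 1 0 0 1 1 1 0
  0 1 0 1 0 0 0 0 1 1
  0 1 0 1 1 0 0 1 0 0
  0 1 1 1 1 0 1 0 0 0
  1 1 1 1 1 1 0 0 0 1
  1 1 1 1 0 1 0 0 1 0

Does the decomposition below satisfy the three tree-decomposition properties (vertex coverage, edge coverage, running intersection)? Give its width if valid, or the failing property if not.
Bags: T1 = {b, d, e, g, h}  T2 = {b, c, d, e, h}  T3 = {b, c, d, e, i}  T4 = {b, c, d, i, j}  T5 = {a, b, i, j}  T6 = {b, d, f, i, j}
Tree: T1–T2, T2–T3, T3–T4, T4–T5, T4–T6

A tree decomposition must satisfy three properties: every vertex lies in some bag; for every edge, both endpoints lie together in some bag; and for every vertex, the bags containing it form a connected subtree. Here edge (d,a) lies in no bag, so the decomposition is invalid.

No — edge (d,a) lies in no bag.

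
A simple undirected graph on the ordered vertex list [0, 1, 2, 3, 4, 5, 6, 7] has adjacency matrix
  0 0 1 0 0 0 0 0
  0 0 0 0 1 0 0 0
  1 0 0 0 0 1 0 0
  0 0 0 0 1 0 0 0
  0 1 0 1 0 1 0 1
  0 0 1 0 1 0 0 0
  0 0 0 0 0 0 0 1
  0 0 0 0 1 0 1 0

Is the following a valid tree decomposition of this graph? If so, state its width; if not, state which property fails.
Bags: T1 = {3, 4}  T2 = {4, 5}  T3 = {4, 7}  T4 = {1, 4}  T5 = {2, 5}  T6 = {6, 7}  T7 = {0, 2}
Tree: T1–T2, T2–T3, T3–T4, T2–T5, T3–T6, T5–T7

Yes; width 1.

Every vertex of G appears in some bag (union = {0, 1, 2, 3, 4, 5, 6, 7}); every edge is covered by a bag; and for each vertex v the set of bags containing v is connected in the bag tree. The decomposition is therefore valid. The largest bag has 2 vertices, so the width is 1.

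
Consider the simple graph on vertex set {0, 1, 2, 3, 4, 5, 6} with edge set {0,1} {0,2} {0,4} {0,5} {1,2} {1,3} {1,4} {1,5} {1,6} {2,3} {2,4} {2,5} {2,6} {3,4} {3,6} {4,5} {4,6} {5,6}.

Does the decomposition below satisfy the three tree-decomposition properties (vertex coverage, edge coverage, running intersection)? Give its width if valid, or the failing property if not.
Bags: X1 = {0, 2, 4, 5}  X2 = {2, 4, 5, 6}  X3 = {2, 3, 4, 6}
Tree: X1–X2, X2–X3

A tree decomposition must satisfy three properties: every vertex lies in some bag; for every edge, both endpoints lie together in some bag; and for every vertex, the bags containing it form a connected subtree. Here vertex 1 appears in no bag, so the decomposition is invalid.

No — vertex 1 appears in no bag.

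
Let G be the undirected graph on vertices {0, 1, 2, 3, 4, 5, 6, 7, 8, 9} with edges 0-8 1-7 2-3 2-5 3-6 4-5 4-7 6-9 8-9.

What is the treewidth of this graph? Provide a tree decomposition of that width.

The largest bag has 2 vertices, giving width 1; this decomposition certifies tw(G) ≤ 1. Since G has at least one edge (e.g. 1–7), it is not an edgeless graph, so tw(G) ≥ 1. Hence tw(G) = 1 exactly.

Treewidth 1.
One such decomposition:
Bags: B1 = {1, 7}  B2 = {4, 7}  B3 = {4, 5}  B4 = {2, 5}  B5 = {2, 3}  B6 = {3, 6}  B7 = {6, 9}  B8 = {8, 9}  B9 = {0, 8}
Tree: B1–B2, B2–B3, B3–B4, B4–B5, B5–B6, B6–B7, B7–B8, B8–B9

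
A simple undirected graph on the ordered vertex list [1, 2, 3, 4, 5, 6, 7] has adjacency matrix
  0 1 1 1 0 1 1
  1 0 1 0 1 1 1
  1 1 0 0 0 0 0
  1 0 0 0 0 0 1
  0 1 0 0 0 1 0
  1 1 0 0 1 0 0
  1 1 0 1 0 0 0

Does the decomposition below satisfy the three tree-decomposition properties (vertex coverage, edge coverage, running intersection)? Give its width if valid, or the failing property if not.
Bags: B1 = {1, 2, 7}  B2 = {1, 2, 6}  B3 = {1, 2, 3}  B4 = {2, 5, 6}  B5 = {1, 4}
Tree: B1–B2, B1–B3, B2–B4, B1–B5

No — edge (7,4) lies in no bag.

A tree decomposition must satisfy three properties: every vertex lies in some bag; for every edge, both endpoints lie together in some bag; and for every vertex, the bags containing it form a connected subtree. Here edge (7,4) lies in no bag, so the decomposition is invalid.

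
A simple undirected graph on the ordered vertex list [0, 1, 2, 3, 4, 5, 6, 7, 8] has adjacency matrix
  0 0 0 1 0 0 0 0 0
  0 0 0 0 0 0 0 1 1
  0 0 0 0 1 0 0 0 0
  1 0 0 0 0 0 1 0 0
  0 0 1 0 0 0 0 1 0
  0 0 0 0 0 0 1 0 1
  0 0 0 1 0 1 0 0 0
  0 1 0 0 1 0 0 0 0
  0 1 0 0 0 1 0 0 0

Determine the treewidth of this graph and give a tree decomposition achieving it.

Treewidth 1.
Bags: B1 = {2, 4}  B2 = {4, 7}  B3 = {1, 7}  B4 = {1, 8}  B5 = {5, 8}  B6 = {5, 6}  B7 = {3, 6}  B8 = {0, 3}
Tree: B1–B2, B2–B3, B3–B4, B4–B5, B5–B6, B6–B7, B7–B8

The largest bag has 2 vertices, giving width 1; this decomposition certifies tw(G) ≤ 1. G has an edge, so its treewidth is at least 1. Combining the bounds, tw(G) = 1.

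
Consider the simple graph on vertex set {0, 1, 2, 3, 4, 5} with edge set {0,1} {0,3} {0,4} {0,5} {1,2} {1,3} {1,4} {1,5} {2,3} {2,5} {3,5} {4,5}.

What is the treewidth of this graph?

A width-3 tree decomposition is:
Bags: B1 = {0, 1, 4, 5}  B2 = {0, 1, 3, 5}  B3 = {1, 2, 3, 5}
Tree: B1–B2, B2–B3
The largest bag has 4 vertices, giving width 3; this decomposition certifies tw(G) ≤ 3. On the other hand G contains the 4-clique {0, 1, 3, 5}. A clique must lie in a single bag of any decomposition, so no decomposition can have width below 3. The upper and lower bounds meet at 3, so that is the treewidth.

3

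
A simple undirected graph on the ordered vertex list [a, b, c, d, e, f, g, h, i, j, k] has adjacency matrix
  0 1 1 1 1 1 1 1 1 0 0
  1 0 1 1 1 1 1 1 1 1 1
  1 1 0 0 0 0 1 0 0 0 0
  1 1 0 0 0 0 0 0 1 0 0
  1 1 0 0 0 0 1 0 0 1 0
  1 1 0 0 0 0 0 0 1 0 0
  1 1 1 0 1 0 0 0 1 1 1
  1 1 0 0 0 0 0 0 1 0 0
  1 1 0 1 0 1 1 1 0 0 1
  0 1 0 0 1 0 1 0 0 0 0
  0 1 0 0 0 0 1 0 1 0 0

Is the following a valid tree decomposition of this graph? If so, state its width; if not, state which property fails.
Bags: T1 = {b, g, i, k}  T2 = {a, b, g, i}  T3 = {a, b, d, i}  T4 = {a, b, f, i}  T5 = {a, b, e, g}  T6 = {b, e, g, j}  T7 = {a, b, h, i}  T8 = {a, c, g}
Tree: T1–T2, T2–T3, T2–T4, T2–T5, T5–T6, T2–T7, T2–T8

A tree decomposition must satisfy three properties: every vertex lies in some bag; for every edge, both endpoints lie together in some bag; and for every vertex, the bags containing it form a connected subtree. Here edge (b,c) lies in no bag, so the decomposition is invalid.

No — edge (b,c) lies in no bag.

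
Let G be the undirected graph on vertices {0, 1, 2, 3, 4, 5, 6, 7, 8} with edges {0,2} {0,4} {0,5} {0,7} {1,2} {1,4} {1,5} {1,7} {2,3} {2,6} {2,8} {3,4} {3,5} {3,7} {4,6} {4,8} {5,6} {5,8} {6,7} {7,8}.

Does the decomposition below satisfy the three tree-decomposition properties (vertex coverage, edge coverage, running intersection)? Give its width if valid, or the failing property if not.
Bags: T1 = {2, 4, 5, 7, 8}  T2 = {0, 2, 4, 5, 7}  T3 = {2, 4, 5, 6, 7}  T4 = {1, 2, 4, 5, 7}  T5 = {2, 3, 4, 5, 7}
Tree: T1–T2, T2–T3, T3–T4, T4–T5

Checking the three conditions: (i) the bags cover all of {0, 1, 2, 3, 4, 5, 6, 7, 8}; (ii) for each edge, some bag contains both endpoints; (iii) the bags containing any fixed vertex form a subtree. All hold, so the decomposition is valid with width 5 − 1 = 4.

Yes; width 4.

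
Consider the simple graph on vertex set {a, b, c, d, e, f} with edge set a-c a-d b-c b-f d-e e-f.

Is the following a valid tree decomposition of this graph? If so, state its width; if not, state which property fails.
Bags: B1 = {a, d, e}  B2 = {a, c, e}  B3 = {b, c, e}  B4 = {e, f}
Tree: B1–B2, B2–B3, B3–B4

No — edge (b,f) lies in no bag.

A tree decomposition must satisfy three properties: every vertex lies in some bag; for every edge, both endpoints lie together in some bag; and for every vertex, the bags containing it form a connected subtree. Here edge (b,f) lies in no bag, so the decomposition is invalid.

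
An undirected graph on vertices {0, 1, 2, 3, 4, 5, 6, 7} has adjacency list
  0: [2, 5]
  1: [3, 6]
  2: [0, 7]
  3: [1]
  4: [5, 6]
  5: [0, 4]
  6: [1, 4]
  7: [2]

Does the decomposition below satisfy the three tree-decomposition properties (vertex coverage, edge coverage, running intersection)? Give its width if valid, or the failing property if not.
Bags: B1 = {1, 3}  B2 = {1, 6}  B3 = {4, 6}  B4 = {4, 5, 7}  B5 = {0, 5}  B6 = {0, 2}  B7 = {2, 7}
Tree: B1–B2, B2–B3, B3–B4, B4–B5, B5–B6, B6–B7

No — bags containing vertex 7 are not connected in the tree.

A tree decomposition must satisfy three properties: every vertex lies in some bag; for every edge, both endpoints lie together in some bag; and for every vertex, the bags containing it form a connected subtree. Here bags containing vertex 7 are not connected in the tree, so the decomposition is invalid.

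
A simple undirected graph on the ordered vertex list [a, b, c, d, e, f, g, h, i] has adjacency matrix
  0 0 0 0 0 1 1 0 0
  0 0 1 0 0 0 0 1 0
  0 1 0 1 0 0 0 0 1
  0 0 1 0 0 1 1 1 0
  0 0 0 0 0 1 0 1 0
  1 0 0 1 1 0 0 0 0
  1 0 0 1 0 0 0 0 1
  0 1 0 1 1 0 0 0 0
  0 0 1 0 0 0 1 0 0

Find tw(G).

3

A width-3 tree decomposition is:
Bags: B1 = {a, e, f, h}  B2 = {a, d, f, h}  B3 = {a, d, g, h}  B4 = {b, d, g, h}  B5 = {b, c, d, g}  B6 = {b, c, g, i}
Tree: B1–B2, B2–B3, B3–B4, B4–B5, B5–B6
Each bag holds 4 vertices, so the decomposition has width 3, which upper-bounds the treewidth. For the lower bound: the 4 vertex sets {a,e,f}, {h}, {d}, {b,c,g,i} are disjoint, each induces a connected subgraph, and every pair is joined by at least one edge of G. Contracting each set to a single vertex therefore yields K_{4} as a minor, and since treewidth is minor-monotone, tw(G) ≥ tw(K_{4}) = 3. Combining the bounds, tw(G) = 3.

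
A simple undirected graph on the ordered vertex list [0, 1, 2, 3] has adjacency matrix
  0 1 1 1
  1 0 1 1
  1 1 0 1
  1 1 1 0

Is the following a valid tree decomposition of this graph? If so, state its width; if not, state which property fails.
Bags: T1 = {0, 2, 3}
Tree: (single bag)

A tree decomposition must satisfy three properties: every vertex lies in some bag; for every edge, both endpoints lie together in some bag; and for every vertex, the bags containing it form a connected subtree. Here vertex 1 appears in no bag, so the decomposition is invalid.

No — vertex 1 appears in no bag.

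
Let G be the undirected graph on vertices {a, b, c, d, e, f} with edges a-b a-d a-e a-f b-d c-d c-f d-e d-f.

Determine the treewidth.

2

A width-2 tree decomposition is:
Bags: B1 = {c, d, f}  B2 = {a, d, f}  B3 = {a, d, e}  B4 = {a, b, d}
Tree: B1–B2, B2–B3, B2–B4
Every bag has size at most 3, so the width is 3 − 1 = 2 and tw(G) ≤ 2. Conversely, {c, d, f} is a clique of size 3, and the vertices of any clique must share a bag in every tree decomposition; so some bag has ≥ 3 vertices and tw(G) ≥ 2. Combining the bounds, tw(G) = 2.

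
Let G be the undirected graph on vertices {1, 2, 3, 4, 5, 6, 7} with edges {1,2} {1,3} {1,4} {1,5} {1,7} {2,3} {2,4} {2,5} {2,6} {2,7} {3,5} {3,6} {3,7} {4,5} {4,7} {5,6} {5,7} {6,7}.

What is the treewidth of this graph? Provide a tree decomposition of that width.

Every bag has size at most 5, so the width is 5 − 1 = 4 and tw(G) ≤ 4. On the other hand G contains the 5-clique {1, 2, 3, 5, 7}. A clique must lie in a single bag of any decomposition, so no decomposition can have width below 4. The upper and lower bounds meet at 4, so that is the treewidth.

Treewidth 4.
Bags: B1 = {2, 3, 5, 6, 7}  B2 = {1, 2, 3, 5, 7}  B3 = {1, 2, 4, 5, 7}
Tree: B1–B2, B2–B3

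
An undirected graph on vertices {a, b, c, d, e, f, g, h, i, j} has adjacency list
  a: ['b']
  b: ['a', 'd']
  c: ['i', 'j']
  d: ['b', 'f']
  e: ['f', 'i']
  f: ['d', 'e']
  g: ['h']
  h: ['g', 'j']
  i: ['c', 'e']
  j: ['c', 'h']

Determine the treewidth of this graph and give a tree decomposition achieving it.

The largest bag has 2 vertices, giving width 1; this decomposition certifies tw(G) ≤ 1. Since G has at least one edge (e.g. g–h), it is not an edgeless graph, so tw(G) ≥ 1. The upper and lower bounds meet at 1, so that is the treewidth.

Treewidth 1.
Bags: B1 = {g, h}  B2 = {h, j}  B3 = {c, j}  B4 = {c, i}  B5 = {e, i}  B6 = {e, f}  B7 = {d, f}  B8 = {b, d}  B9 = {a, b}
Tree: B1–B2, B2–B3, B3–B4, B4–B5, B5–B6, B6–B7, B7–B8, B8–B9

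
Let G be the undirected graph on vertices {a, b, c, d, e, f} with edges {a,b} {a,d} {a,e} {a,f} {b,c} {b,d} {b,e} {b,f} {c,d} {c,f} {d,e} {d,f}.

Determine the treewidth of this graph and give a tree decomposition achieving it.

Treewidth 3.
One optimal decomposition is:
Bags: B1 = {a, b, d, f}  B2 = {b, c, d, f}  B3 = {a, b, d, e}
Tree: B1–B2, B1–B3

The largest bag has 4 vertices, giving width 3; this decomposition certifies tw(G) ≤ 3. For the lower bound, the 4 vertices {b, c, d, f} are pairwise adjacent, and any tree decomposition puts a clique entirely inside one bag — forcing width ≥ 3. Hence tw(G) = 3 exactly.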